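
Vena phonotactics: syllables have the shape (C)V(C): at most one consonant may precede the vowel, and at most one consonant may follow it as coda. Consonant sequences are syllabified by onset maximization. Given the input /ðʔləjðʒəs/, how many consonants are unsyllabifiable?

The consonants /ð/, /ʔ/, /ð/ cannot be parsed into a legal (C)V(C) syllable (at most one coda consonant is licensed; onsets are limited to one consonant).

3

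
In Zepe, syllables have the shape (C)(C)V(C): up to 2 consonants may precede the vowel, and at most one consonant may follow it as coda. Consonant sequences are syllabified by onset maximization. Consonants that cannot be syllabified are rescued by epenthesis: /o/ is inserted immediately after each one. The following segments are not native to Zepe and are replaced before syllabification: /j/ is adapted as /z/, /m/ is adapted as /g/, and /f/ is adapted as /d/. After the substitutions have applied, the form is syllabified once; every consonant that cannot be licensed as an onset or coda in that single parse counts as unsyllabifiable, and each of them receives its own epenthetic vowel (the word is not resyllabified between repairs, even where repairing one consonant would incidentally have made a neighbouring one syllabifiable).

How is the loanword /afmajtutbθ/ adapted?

adgaztutboθo

Substitution: /f/ → /d/, /m/ → /g/, /j/ → /z/, giving /adgaztutbθ/.
Syllabifying with onset maximization leaves /b/, /θ/ stranded (at most one coda consonant is licensed; onsets may contain at most 2 consonants).
Inserting the epenthetic vowel yields /b/ → /bo/, /θ/ → /θo/.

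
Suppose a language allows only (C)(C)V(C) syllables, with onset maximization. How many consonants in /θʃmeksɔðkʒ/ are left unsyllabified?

Syllabifying with onset maximization leaves /θ/, /k/, /ʒ/ stranded (at most one coda consonant is licensed; onsets may contain at most 2 consonants).

3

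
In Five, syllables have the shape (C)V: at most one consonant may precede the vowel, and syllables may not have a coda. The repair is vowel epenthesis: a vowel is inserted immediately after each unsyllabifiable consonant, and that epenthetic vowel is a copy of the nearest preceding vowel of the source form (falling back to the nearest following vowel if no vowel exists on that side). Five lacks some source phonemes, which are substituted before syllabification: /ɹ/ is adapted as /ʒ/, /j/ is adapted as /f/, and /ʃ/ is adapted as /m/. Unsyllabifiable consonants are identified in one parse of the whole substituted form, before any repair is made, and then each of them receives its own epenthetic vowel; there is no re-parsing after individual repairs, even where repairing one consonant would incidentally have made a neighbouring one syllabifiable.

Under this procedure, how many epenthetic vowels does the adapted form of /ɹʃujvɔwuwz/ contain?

After substitution the input is /ʒmufvɔwuwz/.
The unsyllabifiable consonants are /ʒ/, /f/, /w/, /z/; each receives one epenthetic vowel.

4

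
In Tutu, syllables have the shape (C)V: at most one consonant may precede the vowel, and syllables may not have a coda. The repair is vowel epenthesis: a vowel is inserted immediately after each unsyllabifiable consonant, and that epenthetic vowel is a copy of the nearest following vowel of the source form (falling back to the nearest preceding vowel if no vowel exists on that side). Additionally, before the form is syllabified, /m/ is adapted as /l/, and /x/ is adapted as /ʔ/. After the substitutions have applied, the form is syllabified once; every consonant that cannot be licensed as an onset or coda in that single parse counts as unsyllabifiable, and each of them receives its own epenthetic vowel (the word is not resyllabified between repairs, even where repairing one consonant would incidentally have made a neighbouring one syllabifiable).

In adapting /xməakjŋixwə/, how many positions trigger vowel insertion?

After substitution the input is /ʔləakjŋiʔwə/.
The unsyllabifiable consonants are /ʔ/, /k/, /j/, /ʔ/; each receives one epenthetic vowel.

4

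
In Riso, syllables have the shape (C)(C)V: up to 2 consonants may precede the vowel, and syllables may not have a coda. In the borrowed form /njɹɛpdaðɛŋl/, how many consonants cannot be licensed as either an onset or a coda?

Syllabifying with onset maximization leaves /n/, /ŋ/, /l/ stranded (no codas are permitted; onsets may contain at most 2 consonants).

3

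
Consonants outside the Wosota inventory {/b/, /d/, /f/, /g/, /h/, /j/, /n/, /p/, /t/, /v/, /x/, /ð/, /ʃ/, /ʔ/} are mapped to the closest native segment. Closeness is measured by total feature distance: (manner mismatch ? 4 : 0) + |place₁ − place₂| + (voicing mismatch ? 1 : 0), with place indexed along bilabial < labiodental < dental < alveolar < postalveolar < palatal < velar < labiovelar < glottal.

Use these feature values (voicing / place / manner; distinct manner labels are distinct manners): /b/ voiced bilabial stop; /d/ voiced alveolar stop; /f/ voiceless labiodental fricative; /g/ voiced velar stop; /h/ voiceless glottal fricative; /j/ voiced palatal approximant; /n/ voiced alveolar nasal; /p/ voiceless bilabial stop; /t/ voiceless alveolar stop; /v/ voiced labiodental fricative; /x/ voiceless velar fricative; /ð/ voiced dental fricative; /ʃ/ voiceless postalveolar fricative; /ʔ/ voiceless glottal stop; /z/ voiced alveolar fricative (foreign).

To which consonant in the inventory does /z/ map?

/ð/ is closest: same manner (fricative), place distance 1 (alveolar→dental), same voicing; total 1. Next closest is /v/ at distance 2.

ð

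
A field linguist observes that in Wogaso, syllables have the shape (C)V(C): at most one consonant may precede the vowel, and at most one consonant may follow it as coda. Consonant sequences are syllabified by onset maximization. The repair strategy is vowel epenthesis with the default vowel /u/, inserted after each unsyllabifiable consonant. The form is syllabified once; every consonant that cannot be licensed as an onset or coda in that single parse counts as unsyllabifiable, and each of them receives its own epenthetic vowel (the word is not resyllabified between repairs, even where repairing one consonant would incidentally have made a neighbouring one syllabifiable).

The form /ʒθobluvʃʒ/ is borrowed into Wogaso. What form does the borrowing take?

ʒuθobluvʃuʒu

The consonants /ʒ/, /ʃ/, /ʒ/ cannot be parsed into a legal (C)V(C) syllable (at most one coda consonant is licensed; onsets are limited to one consonant).
Epenthesis after each stranded consonant: /ʒ/ → /ʒu/, /ʃ/ → /ʃu/, /ʒ/ → /ʒu/.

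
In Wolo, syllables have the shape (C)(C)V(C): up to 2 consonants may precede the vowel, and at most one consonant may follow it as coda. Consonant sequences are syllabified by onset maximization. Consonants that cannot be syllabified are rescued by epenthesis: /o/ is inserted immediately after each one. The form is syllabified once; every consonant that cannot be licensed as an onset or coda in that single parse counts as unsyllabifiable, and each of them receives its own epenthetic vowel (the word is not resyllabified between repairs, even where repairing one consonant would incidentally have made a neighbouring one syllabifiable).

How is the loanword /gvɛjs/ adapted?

The consonants /s/ cannot be parsed into a legal (C)(C)V(C) syllable (at most one coda consonant is licensed; onsets may contain at most 2 consonants).
Epenthesis after each stranded consonant: /s/ → /so/.

gvɛjso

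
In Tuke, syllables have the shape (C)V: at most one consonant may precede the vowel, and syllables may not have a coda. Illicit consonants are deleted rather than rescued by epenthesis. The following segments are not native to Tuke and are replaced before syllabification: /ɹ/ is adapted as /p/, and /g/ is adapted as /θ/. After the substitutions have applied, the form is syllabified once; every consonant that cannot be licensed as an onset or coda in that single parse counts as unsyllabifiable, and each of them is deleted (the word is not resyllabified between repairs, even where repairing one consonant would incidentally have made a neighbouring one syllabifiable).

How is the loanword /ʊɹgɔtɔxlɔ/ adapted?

Substitution: /ɹ/ → /p/, /g/ → /θ/, giving /ʊpθɔtɔxlɔ/.
Under (C)V, the unsyllabifiable consonants are /p/, /x/ (no codas are permitted; onsets are limited to one consonant).
Each unlicensed consonant is deleted: /p/, /x/.

ʊθɔtɔlɔ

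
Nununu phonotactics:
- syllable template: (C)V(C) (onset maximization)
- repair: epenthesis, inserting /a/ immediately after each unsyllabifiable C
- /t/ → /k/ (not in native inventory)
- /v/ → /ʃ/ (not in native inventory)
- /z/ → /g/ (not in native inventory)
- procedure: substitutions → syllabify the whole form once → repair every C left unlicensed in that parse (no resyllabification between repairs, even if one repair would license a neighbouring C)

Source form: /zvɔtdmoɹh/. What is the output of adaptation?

Substitution: /z/ → /g/, /v/ → /ʃ/, /t/ → /k/, giving /gʃɔkdmoɹh/.
Under (C)V(C), the unsyllabifiable consonants are /g/, /d/, /h/ (at most one coda consonant is licensed; onsets are limited to one consonant).
Inserting the epenthetic vowel yields /g/ → /ga/, /d/ → /da/, /h/ → /ha/.

gaʃɔkdamoɹha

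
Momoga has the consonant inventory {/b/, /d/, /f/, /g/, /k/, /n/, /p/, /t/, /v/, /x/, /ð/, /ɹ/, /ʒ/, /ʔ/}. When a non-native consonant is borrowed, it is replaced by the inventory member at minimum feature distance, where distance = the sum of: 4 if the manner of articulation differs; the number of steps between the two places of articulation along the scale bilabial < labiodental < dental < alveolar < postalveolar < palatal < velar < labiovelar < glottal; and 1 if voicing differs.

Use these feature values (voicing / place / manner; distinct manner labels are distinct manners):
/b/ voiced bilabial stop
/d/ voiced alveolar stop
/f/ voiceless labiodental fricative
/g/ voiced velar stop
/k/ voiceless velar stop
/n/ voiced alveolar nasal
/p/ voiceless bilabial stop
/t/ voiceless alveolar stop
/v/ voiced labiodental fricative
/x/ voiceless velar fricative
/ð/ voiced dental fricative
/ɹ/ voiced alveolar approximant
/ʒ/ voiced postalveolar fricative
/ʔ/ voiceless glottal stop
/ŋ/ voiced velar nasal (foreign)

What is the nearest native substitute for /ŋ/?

n

/n/ is closest: same manner (nasal), place distance 3 (velar→alveolar), same voicing; total 3. Next closest is /g/ at distance 4.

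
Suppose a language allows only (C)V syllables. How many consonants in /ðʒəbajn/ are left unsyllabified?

Syllabifying with onset maximization leaves /ð/, /j/, /n/ stranded (no codas are permitted; onsets are limited to one consonant).

3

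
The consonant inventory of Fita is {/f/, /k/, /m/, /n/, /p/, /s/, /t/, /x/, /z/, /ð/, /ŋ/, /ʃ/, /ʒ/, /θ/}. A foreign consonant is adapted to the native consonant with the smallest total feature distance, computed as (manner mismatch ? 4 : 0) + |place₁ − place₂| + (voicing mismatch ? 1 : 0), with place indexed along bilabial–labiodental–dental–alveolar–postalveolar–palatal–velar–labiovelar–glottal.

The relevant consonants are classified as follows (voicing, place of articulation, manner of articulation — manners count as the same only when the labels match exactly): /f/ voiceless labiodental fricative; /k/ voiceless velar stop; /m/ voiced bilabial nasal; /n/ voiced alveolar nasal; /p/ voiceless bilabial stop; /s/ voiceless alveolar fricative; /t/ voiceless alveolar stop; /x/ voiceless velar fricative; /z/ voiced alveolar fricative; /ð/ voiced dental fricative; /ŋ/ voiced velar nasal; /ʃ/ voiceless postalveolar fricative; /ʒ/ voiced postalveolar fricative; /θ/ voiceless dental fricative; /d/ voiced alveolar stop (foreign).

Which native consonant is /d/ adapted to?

t

/t/ is closest: same manner (stop), place distance 0 (alveolar→alveolar), voicing differs (+1); total 1. Next closest is /k/ at distance 4.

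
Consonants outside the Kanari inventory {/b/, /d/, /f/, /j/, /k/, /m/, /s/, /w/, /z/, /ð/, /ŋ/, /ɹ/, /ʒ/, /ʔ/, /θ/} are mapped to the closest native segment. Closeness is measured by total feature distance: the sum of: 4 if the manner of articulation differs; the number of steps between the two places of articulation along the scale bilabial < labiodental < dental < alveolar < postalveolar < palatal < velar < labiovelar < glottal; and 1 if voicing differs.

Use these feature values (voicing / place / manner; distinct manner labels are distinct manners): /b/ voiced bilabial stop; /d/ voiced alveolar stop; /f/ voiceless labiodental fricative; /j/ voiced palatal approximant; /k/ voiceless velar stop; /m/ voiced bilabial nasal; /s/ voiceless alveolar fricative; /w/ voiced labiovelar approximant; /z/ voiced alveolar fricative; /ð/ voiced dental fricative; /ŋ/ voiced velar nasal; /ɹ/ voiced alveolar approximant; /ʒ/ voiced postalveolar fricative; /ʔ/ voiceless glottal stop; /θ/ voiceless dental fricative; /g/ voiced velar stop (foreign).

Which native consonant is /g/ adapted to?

k

/k/ is closest: same manner (stop), place distance 0 (velar→velar), voicing differs (+1); total 1. Next closest is /d/ at distance 3.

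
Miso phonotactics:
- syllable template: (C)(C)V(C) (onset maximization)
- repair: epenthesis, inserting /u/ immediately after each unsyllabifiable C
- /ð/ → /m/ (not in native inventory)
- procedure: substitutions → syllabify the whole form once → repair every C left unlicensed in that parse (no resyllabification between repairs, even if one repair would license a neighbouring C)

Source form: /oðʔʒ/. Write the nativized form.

Substitution: /ð/ → /m/, giving /omʔʒ/.
The consonants /ʔ/, /ʒ/ cannot be parsed into a legal (C)(C)V(C) syllable (at most one coda consonant is licensed; onsets may contain at most 2 consonants).
Each unlicensed consonant becomes the onset of a new syllable: /ʔ/ → /ʔu/, /ʒ/ → /ʒu/.

omʔuʒu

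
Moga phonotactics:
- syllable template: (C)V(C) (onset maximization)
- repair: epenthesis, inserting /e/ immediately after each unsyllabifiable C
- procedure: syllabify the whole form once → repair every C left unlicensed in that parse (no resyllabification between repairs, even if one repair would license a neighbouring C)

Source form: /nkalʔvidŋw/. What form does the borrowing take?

nekalʔevidŋewe

Under (C)V(C), the unsyllabifiable consonants are /n/, /ʔ/, /ŋ/, /w/ (at most one coda consonant is licensed; onsets are limited to one consonant).
Epenthesis after each stranded consonant: /n/ → /ne/, /ʔ/ → /ʔe/, /ŋ/ → /ŋe/, /w/ → /we/.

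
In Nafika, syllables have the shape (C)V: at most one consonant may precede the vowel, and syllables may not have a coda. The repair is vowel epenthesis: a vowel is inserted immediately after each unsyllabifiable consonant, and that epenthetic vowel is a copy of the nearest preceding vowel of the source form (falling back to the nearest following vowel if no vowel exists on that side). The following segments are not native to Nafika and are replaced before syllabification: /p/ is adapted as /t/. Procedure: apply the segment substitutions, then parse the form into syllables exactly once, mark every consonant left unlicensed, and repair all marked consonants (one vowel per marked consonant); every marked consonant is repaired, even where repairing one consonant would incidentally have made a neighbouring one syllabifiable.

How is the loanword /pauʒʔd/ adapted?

tauʒuʔudu

Substitution: /p/ → /t/, giving /tauʒʔd/.
Syllabifying with onset maximization leaves /ʒ/, /ʔ/, /d/ stranded (no codas are permitted; onsets are limited to one consonant).
Epenthesis after each stranded consonant: /ʒ/ → /ʒu/, /ʔ/ → /ʔu/, /d/ → /du/.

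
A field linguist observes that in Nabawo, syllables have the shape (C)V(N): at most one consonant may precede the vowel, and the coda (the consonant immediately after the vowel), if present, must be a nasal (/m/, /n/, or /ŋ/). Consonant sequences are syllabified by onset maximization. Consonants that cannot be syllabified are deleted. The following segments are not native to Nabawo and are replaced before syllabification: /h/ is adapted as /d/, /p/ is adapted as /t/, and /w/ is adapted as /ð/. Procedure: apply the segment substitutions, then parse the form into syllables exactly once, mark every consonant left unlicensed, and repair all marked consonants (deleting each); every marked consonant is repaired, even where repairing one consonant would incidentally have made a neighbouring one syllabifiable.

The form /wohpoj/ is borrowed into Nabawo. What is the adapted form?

Substitution: /w/ → /ð/, /h/ → /d/, /p/ → /t/, giving /ðodtoj/.
Syllabifying with onset maximization leaves /d/, /j/ stranded (only a nasal (/m/, /n/, or /ŋ/) is licensed in coda position; onsets are limited to one consonant).
Deleting the stranded consonants removes /d/, /j/.

ðoto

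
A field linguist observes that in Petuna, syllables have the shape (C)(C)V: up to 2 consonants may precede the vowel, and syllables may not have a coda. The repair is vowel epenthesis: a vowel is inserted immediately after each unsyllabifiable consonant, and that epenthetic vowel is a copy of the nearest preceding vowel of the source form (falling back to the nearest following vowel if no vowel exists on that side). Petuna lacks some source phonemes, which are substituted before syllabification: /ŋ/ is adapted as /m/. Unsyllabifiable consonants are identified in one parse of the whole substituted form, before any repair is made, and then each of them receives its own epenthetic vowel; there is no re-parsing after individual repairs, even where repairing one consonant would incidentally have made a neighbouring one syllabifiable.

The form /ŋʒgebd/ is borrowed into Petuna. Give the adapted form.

Substitution: /ŋ/ → /m/, giving /mʒgebd/.
Syllabifying with onset maximization leaves /m/, /b/, /d/ stranded (no codas are permitted; onsets may contain at most 2 consonants).
Inserting the epenthetic vowel yields /m/ → /me/, /b/ → /be/, /d/ → /de/.

meʒgebede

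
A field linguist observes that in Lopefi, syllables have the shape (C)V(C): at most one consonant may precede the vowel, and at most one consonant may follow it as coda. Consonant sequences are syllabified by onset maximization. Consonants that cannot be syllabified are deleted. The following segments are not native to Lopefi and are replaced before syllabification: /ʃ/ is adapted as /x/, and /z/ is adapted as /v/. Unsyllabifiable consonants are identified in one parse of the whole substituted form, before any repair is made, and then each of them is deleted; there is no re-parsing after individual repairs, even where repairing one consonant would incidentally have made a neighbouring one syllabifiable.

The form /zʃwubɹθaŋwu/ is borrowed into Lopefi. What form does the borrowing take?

wubθaŋwu

Substitution: /z/ → /v/, /ʃ/ → /x/, giving /vxwubɹθaŋwu/.
Under (C)V(C), the unsyllabifiable consonants are /v/, /x/, /ɹ/ (at most one coda consonant is licensed; onsets are limited to one consonant).
Deletion applies to /v/, /x/, /ɹ/.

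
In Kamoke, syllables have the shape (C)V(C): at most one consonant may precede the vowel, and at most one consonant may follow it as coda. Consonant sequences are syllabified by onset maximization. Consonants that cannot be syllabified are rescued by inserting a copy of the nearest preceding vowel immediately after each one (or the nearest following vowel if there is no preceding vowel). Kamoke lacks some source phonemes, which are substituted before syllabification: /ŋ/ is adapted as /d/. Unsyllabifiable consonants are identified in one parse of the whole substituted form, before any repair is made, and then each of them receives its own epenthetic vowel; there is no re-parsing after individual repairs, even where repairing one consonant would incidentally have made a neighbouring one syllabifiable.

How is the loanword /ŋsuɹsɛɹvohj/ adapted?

dusuɹsɛɹvohjo

Substitution: /ŋ/ → /d/, giving /dsuɹsɛɹvohj/.
Syllabifying with onset maximization leaves /d/, /j/ stranded (at most one coda consonant is licensed; onsets are limited to one consonant).
Each unlicensed consonant becomes the onset of a new syllable: /d/ → /du/, /j/ → /jo/.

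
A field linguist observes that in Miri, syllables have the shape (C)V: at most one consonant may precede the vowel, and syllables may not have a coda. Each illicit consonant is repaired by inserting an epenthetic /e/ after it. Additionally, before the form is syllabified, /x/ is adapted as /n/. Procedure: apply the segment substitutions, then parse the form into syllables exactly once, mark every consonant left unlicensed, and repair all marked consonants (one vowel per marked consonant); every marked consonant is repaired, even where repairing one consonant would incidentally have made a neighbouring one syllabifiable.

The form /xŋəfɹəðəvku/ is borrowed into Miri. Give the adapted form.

neŋəfeɹəðəveku

Substitution: /x/ → /n/, giving /nŋəfɹəðəvku/.
The consonants /n/, /f/, /v/ cannot be parsed into a legal (C)V syllable (no codas are permitted; onsets are limited to one consonant).
Epenthesis after each stranded consonant: /n/ → /ne/, /f/ → /fe/, /v/ → /ve/.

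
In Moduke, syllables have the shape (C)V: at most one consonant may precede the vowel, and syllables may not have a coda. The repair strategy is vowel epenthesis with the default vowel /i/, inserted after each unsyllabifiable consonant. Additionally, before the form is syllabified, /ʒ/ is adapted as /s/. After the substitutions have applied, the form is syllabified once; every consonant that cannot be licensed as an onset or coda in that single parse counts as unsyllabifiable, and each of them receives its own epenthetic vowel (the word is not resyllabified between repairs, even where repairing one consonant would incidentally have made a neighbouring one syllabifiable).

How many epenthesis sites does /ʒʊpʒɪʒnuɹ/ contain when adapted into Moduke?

After substitution the input is /sʊpsɪsnuɹ/.
The unsyllabifiable consonants are /p/, /s/, /ɹ/; each receives one epenthetic vowel.

3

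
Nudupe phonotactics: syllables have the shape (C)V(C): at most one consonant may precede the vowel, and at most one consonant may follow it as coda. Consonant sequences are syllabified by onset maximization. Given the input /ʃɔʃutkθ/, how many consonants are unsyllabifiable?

2

Syllabifying with onset maximization leaves /k/, /θ/ stranded (at most one coda consonant is licensed; onsets are limited to one consonant).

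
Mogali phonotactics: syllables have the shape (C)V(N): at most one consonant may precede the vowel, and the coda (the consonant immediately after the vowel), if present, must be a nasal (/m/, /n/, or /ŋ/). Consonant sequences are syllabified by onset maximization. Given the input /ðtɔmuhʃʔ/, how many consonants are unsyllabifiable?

4

Under (C)V(N), the unsyllabifiable consonants are /ð/, /h/, /ʃ/, /ʔ/ (only a nasal (/m/, /n/, or /ŋ/) is licensed in coda position; onsets are limited to one consonant).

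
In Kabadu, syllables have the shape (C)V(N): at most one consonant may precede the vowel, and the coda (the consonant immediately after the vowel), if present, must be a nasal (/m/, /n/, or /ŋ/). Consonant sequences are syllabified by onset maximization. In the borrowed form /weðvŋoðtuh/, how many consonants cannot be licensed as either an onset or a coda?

4

Under (C)V(N), the unsyllabifiable consonants are /ð/, /v/, /ð/, /h/ (only a nasal (/m/, /n/, or /ŋ/) is licensed in coda position; onsets are limited to one consonant).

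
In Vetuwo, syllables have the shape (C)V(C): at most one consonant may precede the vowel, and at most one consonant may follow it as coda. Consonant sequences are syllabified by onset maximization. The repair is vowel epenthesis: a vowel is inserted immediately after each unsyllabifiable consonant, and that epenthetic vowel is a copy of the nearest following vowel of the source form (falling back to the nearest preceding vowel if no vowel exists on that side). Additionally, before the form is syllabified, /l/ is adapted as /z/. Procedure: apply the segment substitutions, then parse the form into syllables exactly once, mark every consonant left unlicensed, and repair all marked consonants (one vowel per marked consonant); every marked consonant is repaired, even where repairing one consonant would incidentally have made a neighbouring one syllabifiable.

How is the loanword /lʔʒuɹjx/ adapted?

Substitution: /l/ → /z/, giving /zʔʒuɹjx/.
Syllabifying with onset maximization leaves /z/, /ʔ/, /j/, /x/ stranded (at most one coda consonant is licensed; onsets are limited to one consonant).
Inserting the epenthetic vowel yields /z/ → /zu/, /ʔ/ → /ʔu/, /j/ → /ju/, /x/ → /xu/.

zuʔuʒuɹjuxu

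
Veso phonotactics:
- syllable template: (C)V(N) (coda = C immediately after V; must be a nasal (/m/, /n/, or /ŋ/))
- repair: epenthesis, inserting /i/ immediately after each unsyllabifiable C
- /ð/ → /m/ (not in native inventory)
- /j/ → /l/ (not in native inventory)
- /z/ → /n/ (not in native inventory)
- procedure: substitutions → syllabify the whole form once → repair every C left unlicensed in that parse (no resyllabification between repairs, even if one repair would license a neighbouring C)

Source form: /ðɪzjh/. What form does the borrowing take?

Substitution: /ð/ → /m/, /z/ → /n/, /j/ → /l/, giving /mɪnlh/.
Under (C)V(N), the unsyllabifiable consonants are /l/, /h/ (only a nasal (/m/, /n/, or /ŋ/) is licensed in coda position; onsets are limited to one consonant).
Epenthesis after each stranded consonant: /l/ → /li/, /h/ → /hi/.

mɪnlihi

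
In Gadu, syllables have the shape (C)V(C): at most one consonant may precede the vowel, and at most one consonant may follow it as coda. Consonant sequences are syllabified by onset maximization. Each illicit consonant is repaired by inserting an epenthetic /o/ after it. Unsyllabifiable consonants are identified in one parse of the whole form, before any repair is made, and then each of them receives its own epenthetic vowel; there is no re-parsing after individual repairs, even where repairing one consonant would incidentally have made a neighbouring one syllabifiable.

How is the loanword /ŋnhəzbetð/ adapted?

The consonants /ŋ/, /n/, /ð/ cannot be parsed into a legal (C)V(C) syllable (at most one coda consonant is licensed; onsets are limited to one consonant).
Inserting the epenthetic vowel yields /ŋ/ → /ŋo/, /n/ → /no/, /ð/ → /ðo/.

ŋonohəzbetðo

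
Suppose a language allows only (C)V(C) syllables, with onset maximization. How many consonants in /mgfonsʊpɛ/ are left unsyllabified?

The consonants /m/, /g/ cannot be parsed into a legal (C)V(C) syllable (at most one coda consonant is licensed; onsets are limited to one consonant).

2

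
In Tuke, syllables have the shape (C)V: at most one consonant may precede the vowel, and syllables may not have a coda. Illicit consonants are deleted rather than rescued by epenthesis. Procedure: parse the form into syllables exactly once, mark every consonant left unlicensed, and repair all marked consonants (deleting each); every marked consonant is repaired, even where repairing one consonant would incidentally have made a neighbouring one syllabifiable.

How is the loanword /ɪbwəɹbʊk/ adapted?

Under (C)V, the unsyllabifiable consonants are /b/, /ɹ/, /k/ (no codas are permitted; onsets are limited to one consonant).
Deletion applies to /b/, /ɹ/, /k/.

ɪwəbʊ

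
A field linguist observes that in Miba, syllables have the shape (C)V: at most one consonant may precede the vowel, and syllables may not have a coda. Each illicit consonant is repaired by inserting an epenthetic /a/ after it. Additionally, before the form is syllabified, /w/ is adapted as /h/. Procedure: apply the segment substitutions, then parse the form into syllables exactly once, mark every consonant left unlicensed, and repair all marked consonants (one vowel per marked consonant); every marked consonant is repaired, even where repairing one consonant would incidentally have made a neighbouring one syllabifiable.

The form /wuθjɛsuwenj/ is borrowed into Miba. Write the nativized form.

Substitution: /w/ → /h/, giving /huθjɛsuhenj/.
Under (C)V, the unsyllabifiable consonants are /θ/, /n/, /j/ (no codas are permitted; onsets are limited to one consonant).
Epenthesis after each stranded consonant: /θ/ → /θa/, /n/ → /na/, /j/ → /ja/.

huθajɛsuhenaja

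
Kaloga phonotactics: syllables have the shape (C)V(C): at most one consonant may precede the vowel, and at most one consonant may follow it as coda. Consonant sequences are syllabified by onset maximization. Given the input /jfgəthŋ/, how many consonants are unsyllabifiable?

4

The consonants /j/, /f/, /h/, /ŋ/ cannot be parsed into a legal (C)V(C) syllable (at most one coda consonant is licensed; onsets are limited to one consonant).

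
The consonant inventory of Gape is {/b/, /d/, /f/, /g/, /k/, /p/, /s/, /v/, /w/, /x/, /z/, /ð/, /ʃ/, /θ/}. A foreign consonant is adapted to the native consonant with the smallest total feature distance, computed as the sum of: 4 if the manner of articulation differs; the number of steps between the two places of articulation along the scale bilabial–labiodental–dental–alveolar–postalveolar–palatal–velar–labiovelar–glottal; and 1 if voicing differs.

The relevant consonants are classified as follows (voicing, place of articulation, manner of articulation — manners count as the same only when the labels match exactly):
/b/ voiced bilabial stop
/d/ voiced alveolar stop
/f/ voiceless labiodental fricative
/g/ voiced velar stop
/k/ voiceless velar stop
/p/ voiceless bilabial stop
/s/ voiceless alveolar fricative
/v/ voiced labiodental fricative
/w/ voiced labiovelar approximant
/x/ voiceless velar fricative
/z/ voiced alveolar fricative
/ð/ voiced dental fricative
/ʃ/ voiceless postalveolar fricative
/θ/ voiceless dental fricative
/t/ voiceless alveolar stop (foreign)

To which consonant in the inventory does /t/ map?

/d/ is closest: same manner (stop), place distance 0 (alveolar→alveolar), voicing differs (+1); total 1. Next closest is /k/ at distance 3.

d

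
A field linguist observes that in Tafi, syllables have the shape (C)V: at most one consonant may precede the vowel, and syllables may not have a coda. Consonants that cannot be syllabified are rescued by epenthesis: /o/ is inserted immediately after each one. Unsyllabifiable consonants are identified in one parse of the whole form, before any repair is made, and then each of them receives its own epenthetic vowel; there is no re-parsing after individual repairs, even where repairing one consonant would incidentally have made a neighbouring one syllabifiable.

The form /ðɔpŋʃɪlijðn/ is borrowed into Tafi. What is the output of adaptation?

The consonants /p/, /ŋ/, /j/, /ð/, /n/ cannot be parsed into a legal (C)V syllable (no codas are permitted; onsets are limited to one consonant).
Inserting the epenthetic vowel yields /p/ → /po/, /ŋ/ → /ŋo/, /j/ → /jo/, /ð/ → /ðo/, /n/ → /no/.

ðɔpoŋoʃɪlijoðono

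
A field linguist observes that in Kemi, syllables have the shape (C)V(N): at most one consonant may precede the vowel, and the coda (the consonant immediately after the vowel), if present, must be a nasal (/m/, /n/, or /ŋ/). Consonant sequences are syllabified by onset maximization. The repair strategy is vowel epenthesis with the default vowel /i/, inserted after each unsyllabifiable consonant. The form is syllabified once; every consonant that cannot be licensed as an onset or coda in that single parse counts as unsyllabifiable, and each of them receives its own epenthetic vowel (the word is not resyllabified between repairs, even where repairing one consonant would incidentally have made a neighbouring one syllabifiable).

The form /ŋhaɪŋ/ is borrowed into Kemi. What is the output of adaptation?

ŋihaɪŋ

The consonants /ŋ/ cannot be parsed into a legal (C)V(N) syllable (only a nasal (/m/, /n/, or /ŋ/) is licensed in coda position; onsets are limited to one consonant).
Each unlicensed consonant becomes the onset of a new syllable: /ŋ/ → /ŋi/.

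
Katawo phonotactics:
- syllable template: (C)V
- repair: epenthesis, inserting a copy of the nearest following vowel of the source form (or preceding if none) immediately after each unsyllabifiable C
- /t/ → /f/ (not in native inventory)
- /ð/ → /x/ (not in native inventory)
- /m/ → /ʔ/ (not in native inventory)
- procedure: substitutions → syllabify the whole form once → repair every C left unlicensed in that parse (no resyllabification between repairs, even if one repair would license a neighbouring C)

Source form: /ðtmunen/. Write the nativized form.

Substitution: /ð/ → /x/, /t/ → /f/, /m/ → /ʔ/, giving /xfʔunen/.
Under (C)V, the unsyllabifiable consonants are /x/, /f/, /n/ (no codas are permitted; onsets are limited to one consonant).
Inserting the epenthetic vowel yields /x/ → /xu/, /f/ → /fu/, /n/ → /ne/.

xufuʔunene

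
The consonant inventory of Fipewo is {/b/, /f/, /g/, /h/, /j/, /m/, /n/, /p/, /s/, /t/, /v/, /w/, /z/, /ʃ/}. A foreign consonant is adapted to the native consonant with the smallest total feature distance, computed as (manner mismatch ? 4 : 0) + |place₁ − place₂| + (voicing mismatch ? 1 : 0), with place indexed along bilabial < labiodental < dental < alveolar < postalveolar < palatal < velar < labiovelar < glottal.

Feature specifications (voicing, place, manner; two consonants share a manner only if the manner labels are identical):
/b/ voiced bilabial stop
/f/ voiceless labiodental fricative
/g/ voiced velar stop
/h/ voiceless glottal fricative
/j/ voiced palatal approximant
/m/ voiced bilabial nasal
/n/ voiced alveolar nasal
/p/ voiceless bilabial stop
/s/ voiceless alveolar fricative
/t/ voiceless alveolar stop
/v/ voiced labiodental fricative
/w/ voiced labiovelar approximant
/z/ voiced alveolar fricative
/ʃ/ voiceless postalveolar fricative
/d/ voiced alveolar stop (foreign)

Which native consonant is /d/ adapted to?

/t/ is closest: same manner (stop), place distance 0 (alveolar→alveolar), voicing differs (+1); total 1. Next closest is /b/ at distance 3.

t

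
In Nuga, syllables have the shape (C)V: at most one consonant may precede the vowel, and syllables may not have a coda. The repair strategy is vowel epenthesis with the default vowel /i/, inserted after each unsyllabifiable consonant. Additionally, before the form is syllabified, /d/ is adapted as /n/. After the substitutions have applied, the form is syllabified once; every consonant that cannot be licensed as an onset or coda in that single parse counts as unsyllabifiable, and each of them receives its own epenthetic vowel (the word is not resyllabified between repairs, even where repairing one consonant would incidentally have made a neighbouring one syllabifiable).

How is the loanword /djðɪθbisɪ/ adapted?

Substitution: /d/ → /n/, giving /njðɪθbisɪ/.
Syllabifying with onset maximization leaves /n/, /j/, /θ/ stranded (no codas are permitted; onsets are limited to one consonant).
Inserting the epenthetic vowel yields /n/ → /ni/, /j/ → /ji/, /θ/ → /θi/.

nijiðɪθibisɪ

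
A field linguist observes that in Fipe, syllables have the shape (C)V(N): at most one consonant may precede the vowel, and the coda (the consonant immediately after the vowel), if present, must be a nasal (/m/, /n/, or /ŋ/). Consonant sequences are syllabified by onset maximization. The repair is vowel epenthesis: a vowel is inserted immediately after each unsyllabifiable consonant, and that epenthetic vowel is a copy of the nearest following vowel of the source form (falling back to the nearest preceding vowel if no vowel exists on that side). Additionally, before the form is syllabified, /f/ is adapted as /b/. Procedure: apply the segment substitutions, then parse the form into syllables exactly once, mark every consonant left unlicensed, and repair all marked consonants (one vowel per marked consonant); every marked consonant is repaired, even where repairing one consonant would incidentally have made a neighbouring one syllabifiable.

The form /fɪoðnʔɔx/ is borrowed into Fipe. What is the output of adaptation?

Substitution: /f/ → /b/, giving /bɪoðnʔɔx/.
Syllabifying with onset maximization leaves /ð/, /n/, /x/ stranded (only a nasal (/m/, /n/, or /ŋ/) is licensed in coda position; onsets are limited to one consonant).
Each unlicensed consonant becomes the onset of a new syllable: /ð/ → /ðɔ/, /n/ → /nɔ/, /x/ → /xɔ/.

bɪoðɔnɔʔɔxɔ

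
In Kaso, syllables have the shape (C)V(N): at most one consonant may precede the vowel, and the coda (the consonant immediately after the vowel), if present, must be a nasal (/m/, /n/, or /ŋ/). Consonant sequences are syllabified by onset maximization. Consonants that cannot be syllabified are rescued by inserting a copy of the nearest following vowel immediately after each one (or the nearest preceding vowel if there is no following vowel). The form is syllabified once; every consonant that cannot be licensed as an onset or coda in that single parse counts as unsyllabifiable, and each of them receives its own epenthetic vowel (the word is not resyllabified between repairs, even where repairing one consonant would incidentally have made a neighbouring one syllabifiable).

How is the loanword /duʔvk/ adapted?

The consonants /ʔ/, /v/, /k/ cannot be parsed into a legal (C)V(N) syllable (only a nasal (/m/, /n/, or /ŋ/) is licensed in coda position; onsets are limited to one consonant).
Each unlicensed consonant becomes the onset of a new syllable: /ʔ/ → /ʔu/, /v/ → /vu/, /k/ → /ku/.

duʔuvuku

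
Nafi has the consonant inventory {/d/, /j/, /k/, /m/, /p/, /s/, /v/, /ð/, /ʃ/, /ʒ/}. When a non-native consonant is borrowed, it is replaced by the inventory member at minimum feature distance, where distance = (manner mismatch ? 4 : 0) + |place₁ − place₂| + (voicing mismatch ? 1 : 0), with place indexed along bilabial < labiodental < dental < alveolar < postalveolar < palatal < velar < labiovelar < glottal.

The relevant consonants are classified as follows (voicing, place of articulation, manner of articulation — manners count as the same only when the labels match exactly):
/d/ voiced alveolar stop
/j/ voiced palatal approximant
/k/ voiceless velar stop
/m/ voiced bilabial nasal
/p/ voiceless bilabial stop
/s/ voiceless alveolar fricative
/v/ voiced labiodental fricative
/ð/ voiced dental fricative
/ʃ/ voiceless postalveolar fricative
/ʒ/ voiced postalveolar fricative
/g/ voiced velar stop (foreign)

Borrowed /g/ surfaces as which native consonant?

/k/ is closest: same manner (stop), place distance 0 (velar→velar), voicing differs (+1); total 1. Next closest is /d/ at distance 3.

k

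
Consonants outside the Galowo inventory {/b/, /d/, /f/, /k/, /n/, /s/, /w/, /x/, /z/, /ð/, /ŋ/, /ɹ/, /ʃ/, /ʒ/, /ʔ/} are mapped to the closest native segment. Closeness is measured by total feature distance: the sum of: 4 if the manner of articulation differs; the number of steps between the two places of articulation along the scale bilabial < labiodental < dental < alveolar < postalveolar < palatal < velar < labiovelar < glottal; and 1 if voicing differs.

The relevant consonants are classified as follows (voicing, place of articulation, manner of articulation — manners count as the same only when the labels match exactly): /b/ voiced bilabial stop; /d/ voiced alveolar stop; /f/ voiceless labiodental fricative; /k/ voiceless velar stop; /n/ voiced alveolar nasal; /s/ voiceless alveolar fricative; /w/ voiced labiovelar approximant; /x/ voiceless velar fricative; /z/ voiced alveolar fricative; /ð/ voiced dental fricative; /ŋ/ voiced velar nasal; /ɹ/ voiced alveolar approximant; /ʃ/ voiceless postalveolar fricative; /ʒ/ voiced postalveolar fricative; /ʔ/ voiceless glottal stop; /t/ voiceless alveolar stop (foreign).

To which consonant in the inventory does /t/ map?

d

/d/ is closest: same manner (stop), place distance 0 (alveolar→alveolar), voicing differs (+1); total 1. Next closest is /k/ at distance 3.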